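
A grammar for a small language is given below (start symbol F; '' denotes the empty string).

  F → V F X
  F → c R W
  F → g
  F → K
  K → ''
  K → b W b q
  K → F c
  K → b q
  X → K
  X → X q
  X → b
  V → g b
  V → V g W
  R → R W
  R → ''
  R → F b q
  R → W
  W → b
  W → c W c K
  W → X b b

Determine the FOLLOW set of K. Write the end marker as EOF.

{ EOF, b, c, g, q }

In F → K: K is at the end, add FOLLOW(F) = { EOF, b, c, g, q }.
In X → K: K is at the end, add FOLLOW(X) = { EOF, b, c, g, q }.
In W → c W c K: K is at the end, add FOLLOW(W) = { EOF, b, c, g, q }.
Union: FOLLOW(K) = { EOF, b, c, g, q }.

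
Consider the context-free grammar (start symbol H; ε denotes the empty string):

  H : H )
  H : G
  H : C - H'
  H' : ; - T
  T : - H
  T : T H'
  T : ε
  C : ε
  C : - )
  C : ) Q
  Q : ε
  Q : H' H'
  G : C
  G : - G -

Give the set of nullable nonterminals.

{ C, G, H, Q, T }

Directly nullable (have an ε-production): T, C, Q.
G : C with every symbol nullable, so G is nullable.
H : G with every symbol nullable, so H is nullable.
No other nonterminal has a production whose RHS symbols are all nullable.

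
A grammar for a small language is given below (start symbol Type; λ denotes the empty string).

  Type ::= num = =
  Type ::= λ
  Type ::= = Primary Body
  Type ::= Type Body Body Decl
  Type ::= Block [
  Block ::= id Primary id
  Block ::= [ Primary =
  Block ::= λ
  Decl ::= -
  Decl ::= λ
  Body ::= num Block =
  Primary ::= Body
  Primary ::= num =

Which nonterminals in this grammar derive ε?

{ Block, Decl, Type }

Directly nullable (have an λ-production): Type, Block, Decl.
No other nonterminal has a production whose RHS symbols are all nullable.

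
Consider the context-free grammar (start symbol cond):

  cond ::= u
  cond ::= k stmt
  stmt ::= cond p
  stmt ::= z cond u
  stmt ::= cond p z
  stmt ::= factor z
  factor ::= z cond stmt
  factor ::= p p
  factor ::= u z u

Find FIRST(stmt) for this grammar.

{ k, p, u, z }

From stmt ::= cond p: add FIRST(cond) = { k, u }.
stmt ::= z cond u contributes {z}.
From stmt ::= cond p z: add FIRST(cond) = { k, u }.
From stmt ::= factor z: add FIRST(factor) = { p, u, z }.
Union: FIRST(stmt) = { k, p, u, z }.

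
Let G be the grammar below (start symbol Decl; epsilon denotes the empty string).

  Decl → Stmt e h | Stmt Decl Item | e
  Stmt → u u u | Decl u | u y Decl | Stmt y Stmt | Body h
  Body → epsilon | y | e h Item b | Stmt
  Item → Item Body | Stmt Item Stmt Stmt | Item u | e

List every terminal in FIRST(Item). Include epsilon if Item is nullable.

{ e, h, u, y }

From Item → Item Body: add FIRST(Item) = { e, h, u, y }.
From Item → Stmt Item Stmt Stmt: add FIRST(Stmt) = { e, h, u, y }.
From Item → Item u: add FIRST(Item) = { e, h, u, y }.
Item → e contributes {e}.
Union: FIRST(Item) = { e, h, u, y }.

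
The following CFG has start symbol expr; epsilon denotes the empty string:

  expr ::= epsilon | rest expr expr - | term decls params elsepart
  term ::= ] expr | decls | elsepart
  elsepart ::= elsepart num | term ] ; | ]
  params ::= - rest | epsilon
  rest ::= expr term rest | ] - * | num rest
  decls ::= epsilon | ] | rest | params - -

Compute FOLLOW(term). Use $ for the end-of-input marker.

{ -, ], num }

In expr ::= term decls params elsepart: add FIRST(decls params elsepart) = { -, ], num }.
In elsepart ::= term ] ;: add FIRST(] ;) = { ] }.
In rest ::= expr term rest: add FIRST(rest) = { -, ], num }.
Union: FOLLOW(term) = { -, ], num }.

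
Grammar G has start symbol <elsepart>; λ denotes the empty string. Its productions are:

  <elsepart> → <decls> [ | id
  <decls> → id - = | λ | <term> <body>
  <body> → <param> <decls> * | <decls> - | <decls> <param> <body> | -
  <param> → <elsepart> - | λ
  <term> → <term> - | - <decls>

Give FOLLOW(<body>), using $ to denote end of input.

In <decls> → <term> <body>: <body> is at the end, add FOLLOW(<decls>) = { *, -, [, id }.
In <body> → <decls> <param> <body>: <body> is at the end, add FOLLOW(<body>) = { *, -, [, id }.
Union: FOLLOW(<body>) = { *, -, [, id }.

{ *, -, [, id }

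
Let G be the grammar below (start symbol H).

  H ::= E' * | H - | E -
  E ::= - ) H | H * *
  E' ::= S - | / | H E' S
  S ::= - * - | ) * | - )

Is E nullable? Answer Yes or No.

No

No nonterminal in this grammar is nullable.
No production of E has an RHS whose symbols are all nullable, so E is not nullable.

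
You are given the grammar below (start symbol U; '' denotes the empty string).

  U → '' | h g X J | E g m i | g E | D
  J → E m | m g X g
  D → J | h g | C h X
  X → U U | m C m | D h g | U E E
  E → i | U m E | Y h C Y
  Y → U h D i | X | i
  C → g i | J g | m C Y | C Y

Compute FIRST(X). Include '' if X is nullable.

From X → U U: U, U nullable, take FIRST(U) ∪ FIRST(U) = { g, h, i, m }; also '' since the whole RHS is nullable.
X → m C m contributes {m}.
From X → D h g: add FIRST(D) = { g, h, i, m }.
From X → U E E: U nullable, take FIRST(U) ∪ FIRST(E) = { g, h, i, m }.
Union: FIRST(X) = { g, h, i, m, '' }.

{ g, h, i, m, '' }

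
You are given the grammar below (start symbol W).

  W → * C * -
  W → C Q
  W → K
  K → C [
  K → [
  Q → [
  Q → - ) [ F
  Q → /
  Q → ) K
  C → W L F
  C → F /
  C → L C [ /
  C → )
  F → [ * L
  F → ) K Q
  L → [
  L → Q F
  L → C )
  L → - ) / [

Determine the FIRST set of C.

From C → W L F: add FIRST(W) = { ), *, -, /, [ }.
From C → F /: add FIRST(F) = { ), [ }.
From C → L C [ /: add FIRST(L) = { ), *, -, /, [ }.
C → ) contributes {)}.
Union: FIRST(C) = { ), *, -, /, [ }.

{ ), *, -, /, [ }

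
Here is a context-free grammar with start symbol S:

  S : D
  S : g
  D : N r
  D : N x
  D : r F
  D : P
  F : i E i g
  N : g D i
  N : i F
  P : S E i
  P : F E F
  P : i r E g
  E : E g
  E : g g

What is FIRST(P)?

From P : S E i: add FIRST(S) = { g, i, r }.
From P : F E F: add FIRST(F) = { i }.
P : i r E g contributes {i}.
Union: FIRST(P) = { g, i, r }.

{ g, i, r }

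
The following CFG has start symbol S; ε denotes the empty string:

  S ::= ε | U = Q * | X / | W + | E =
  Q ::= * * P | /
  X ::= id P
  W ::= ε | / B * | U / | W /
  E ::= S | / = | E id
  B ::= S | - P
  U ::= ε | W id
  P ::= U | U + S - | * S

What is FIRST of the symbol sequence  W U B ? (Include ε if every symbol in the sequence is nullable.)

Add FIRST(W)\{ε} = { /, id }; W is nullable, continue.
Add FIRST(U)\{ε} = { /, id }; U is nullable, continue.
Add FIRST(B)\{ε} = { +, -, /, =, id }; B is nullable, continue.
Every symbol is nullable, so include ε.

{ +, -, /, =, id, ε }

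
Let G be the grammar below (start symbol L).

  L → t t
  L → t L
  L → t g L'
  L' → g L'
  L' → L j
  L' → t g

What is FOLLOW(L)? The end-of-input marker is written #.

L is the start symbol, so # ∈ FOLLOW(L).
In L → t L: L is at the end, add FOLLOW(L) = { #, j }.
In L' → L j: add FIRST(j) = { j }.
Union: FOLLOW(L) = { #, j }.

{ #, j }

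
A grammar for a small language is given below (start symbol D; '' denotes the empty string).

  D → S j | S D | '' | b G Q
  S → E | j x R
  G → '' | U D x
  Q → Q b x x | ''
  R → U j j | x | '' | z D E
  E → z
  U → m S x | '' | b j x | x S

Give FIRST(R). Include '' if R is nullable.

{ b, j, m, x, z, '' }

From R → U j j: U nullable, take FIRST(U) ∪ {j} = { b, j, m, x }.
R → x contributes {x}.
R → '' contributes ''.
R → z D E contributes {z}.
Union: FIRST(R) = { b, j, m, x, z, '' }.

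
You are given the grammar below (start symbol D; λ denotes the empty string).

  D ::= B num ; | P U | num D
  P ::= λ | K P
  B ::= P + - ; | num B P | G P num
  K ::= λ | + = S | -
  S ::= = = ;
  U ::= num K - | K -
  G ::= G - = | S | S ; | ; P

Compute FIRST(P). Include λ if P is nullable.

{ +, -, λ }

P ::= λ contributes λ.
From P ::= K P: K, P nullable, take FIRST(K) ∪ FIRST(P) = { +, - }; also λ since the whole RHS is nullable.
Union: FIRST(P) = { +, -, λ }.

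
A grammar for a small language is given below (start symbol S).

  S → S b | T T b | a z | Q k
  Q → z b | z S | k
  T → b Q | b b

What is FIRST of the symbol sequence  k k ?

k is a terminal; add {k} and stop.

{ k }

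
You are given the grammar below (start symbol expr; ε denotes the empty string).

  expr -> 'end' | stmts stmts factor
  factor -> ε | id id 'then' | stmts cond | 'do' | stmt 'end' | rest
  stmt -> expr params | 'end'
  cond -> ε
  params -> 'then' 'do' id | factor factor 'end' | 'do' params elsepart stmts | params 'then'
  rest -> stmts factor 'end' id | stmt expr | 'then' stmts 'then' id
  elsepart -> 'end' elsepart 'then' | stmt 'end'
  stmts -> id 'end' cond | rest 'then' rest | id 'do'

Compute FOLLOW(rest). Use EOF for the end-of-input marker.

In factor -> rest: rest is at the end, add FOLLOW(factor) = { EOF, 'do', 'end', 'then', id }.
In stmts -> rest 'then' rest: add FIRST('then' rest) = { 'then' }.
In stmts -> rest 'then' rest: rest is at the end, add FOLLOW(stmts) = { EOF, 'do', 'end', 'then', id }.
Union: FOLLOW(rest) = { EOF, 'do', 'end', 'then', id }.

{ EOF, 'do', 'end', 'then', id }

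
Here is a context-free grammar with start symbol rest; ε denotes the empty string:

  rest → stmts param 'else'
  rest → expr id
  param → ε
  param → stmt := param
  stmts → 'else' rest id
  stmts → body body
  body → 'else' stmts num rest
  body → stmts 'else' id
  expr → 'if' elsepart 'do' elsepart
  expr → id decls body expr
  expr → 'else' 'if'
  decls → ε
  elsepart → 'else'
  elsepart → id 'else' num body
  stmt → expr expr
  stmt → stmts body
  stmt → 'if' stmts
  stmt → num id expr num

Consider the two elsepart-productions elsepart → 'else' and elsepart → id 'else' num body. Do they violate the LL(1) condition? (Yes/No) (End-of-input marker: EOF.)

No

FIRST('else') = { 'else' } and FIRST(id 'else' num body) = { id }.
The FIRST sets are disjoint and neither alternative is nullable — no conflict.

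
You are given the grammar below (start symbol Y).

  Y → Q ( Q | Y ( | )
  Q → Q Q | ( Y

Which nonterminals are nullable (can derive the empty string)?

{ } (none)

No nonterminal has an empty production or an RHS whose symbols are all nullable.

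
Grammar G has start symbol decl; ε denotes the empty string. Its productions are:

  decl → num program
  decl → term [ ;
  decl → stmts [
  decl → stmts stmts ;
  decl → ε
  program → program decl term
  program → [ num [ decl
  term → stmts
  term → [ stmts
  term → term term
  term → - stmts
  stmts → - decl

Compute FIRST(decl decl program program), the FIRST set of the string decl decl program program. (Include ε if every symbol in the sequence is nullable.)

Add FIRST(decl)\{ε} = { -, [, num }; decl is nullable, continue.
Add FIRST(decl)\{ε} = { -, [, num }; decl is nullable, continue.
Add FIRST(program) = { [ }; program is not nullable, stop.

{ -, [, num }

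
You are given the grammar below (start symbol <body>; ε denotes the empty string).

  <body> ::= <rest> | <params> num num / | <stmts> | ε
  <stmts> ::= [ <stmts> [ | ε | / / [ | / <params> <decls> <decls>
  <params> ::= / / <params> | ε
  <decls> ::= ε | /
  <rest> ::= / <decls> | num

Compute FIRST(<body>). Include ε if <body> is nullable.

{ /, [, num, ε }

From <body> ::= <rest>: add FIRST(<rest>) = { /, num }.
From <body> ::= <params> num num /: <params> nullable, take FIRST(<params>) ∪ {num} = { /, num }.
From <body> ::= <stmts>: add FIRST(<stmts>) = { /, [, ε } (including ε since <stmts> is nullable).
<body> ::= ε contributes ε.
Union: FIRST(<body>) = { /, [, num, ε }.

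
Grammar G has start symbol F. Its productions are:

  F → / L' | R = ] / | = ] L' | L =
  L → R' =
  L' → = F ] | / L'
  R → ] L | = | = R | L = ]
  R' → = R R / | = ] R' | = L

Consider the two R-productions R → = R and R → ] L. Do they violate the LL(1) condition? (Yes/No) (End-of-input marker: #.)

No

FIRST(= R) = { = } and FIRST(] L) = { ] }.
The FIRST sets are disjoint and neither alternative is nullable — no conflict.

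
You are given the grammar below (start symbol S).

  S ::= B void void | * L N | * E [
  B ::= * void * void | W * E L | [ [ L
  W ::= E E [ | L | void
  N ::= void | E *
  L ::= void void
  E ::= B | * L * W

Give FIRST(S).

From S ::= B void void: add FIRST(B) = { *, [, void }.
S ::= * L N contributes {*}.
S ::= * E [ contributes {*}.
Union: FIRST(S) = { *, [, void }.

{ *, [, void }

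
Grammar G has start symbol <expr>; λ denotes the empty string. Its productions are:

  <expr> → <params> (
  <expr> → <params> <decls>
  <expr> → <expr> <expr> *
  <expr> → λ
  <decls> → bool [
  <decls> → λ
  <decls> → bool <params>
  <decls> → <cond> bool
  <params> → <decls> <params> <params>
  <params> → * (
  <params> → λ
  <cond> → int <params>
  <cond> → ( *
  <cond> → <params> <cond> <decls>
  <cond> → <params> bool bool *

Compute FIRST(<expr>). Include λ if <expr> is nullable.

From <expr> → <params> (: <params> nullable, take FIRST(<params>) ∪ {(} = { (, *, bool, int }.
From <expr> → <params> <decls>: <params>, <decls> nullable, take FIRST(<params>) ∪ FIRST(<decls>) = { (, *, bool, int }; also λ since the whole RHS is nullable.
From <expr> → <expr> <expr> *: <expr>, <expr> nullable, take FIRST(<expr>) ∪ FIRST(<expr>) ∪ {*} = { (, *, bool, int }.
<expr> → λ contributes λ.
Union: FIRST(<expr>) = { (, *, bool, int, λ }.

{ (, *, bool, int, λ }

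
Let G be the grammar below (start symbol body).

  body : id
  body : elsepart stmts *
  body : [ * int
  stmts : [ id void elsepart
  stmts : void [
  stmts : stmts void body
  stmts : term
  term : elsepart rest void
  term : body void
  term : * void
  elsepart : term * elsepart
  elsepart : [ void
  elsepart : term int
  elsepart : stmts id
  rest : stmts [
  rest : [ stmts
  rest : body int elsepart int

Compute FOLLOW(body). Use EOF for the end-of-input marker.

{ EOF, *, [, id, int, void }

body is the start symbol, so EOF ∈ FOLLOW(body).
In stmts : stmts void body: body is at the end, add FOLLOW(stmts) = { *, [, id, void }.
In term : body void: add FIRST(void) = { void }.
In rest : body int elsepart int: add FIRST(int elsepart int) = { int }.
Union: FOLLOW(body) = { EOF, *, [, id, int, void }.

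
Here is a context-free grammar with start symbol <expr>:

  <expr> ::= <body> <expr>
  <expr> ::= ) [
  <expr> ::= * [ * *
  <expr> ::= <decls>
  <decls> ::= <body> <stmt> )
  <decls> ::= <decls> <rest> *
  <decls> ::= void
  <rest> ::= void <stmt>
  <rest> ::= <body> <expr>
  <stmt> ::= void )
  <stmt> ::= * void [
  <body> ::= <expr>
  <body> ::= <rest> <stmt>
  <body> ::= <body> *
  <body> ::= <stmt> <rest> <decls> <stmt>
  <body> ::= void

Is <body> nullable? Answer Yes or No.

No nonterminal in this grammar is nullable.
No production of <body> has an RHS whose symbols are all nullable, so <body> is not nullable.

No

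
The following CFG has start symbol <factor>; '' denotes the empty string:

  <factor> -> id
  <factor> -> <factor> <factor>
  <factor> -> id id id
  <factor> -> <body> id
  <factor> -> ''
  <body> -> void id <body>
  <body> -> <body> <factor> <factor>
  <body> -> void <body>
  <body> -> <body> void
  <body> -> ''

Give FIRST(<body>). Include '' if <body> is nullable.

<body> -> void id <body> contributes {void}.
From <body> -> <body> <factor> <factor>: <body>, <factor>, <factor> nullable, take FIRST(<body>) ∪ FIRST(<factor>) ∪ FIRST(<factor>) = { id, void }; also '' since the whole RHS is nullable.
<body> -> void <body> contributes {void}.
From <body> -> <body> void: <body> nullable, take FIRST(<body>) ∪ {void} = { id, void }.
<body> -> '' contributes ''.
Union: FIRST(<body>) = { id, void, '' }.

{ id, void, '' }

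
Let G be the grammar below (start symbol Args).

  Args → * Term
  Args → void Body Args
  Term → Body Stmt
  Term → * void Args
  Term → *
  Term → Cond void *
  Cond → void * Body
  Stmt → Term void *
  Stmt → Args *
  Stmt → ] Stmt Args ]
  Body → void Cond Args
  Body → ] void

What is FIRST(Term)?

{ *, ], void }

From Term → Body Stmt: add FIRST(Body) = { ], void }.
Term → * void Args contributes {*}.
Term → * contributes {*}.
From Term → Cond void *: add FIRST(Cond) = { void }.
Union: FIRST(Term) = { *, ], void }.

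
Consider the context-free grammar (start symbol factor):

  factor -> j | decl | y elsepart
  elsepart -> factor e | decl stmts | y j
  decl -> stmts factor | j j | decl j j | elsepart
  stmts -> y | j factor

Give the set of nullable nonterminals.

{ } (none)

No nonterminal has an empty production or an RHS whose symbols are all nullable.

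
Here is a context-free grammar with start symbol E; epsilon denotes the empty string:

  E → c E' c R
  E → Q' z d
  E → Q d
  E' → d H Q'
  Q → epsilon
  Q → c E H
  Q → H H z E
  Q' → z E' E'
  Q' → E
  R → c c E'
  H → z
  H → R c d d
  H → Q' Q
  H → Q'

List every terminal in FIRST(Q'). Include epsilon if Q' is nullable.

{ c, d, z }

Q' → z E' E' contributes {z}.
From Q' → E: add FIRST(E) = { c, d, z }.
Union: FIRST(Q') = { c, d, z }.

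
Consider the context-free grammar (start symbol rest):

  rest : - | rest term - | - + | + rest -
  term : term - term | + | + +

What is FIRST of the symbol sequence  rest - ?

{ +, - }

Add FIRST(rest) = { +, - }; rest is not nullable, stop.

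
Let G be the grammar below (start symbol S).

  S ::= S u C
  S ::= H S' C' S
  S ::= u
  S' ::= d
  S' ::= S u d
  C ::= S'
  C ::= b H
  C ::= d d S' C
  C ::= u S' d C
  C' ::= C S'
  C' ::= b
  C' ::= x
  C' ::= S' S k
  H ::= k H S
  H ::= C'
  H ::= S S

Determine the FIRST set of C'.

From C' ::= C S': add FIRST(C) = { b, d, k, u, x }.
C' ::= b contributes {b}.
C' ::= x contributes {x}.
From C' ::= S' S k: add FIRST(S') = { b, d, k, u, x }.
Union: FIRST(C') = { b, d, k, u, x }.

{ b, d, k, u, x }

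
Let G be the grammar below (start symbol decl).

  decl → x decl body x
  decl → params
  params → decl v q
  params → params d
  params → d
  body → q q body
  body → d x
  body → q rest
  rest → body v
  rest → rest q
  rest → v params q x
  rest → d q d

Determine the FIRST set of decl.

decl → x decl body x contributes {x}.
From decl → params: add FIRST(params) = { d, x }.
Union: FIRST(decl) = { d, x }.

{ d, x }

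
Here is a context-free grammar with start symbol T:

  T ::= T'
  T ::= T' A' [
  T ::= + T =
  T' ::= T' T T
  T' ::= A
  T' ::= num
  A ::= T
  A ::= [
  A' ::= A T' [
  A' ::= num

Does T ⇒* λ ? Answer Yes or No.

No nonterminal in this grammar is nullable.
No production of T has an RHS whose symbols are all nullable, so T is not nullable.

No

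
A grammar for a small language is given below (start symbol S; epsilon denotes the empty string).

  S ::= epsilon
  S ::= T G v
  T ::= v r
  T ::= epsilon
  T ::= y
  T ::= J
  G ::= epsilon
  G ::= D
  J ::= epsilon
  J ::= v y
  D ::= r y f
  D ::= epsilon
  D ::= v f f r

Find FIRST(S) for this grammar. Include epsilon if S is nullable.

S ::= epsilon contributes epsilon.
From S ::= T G v: T, G nullable, take FIRST(T) ∪ FIRST(G) ∪ {v} = { r, v, y }.
Union: FIRST(S) = { r, v, y, epsilon }.

{ r, v, y, epsilon }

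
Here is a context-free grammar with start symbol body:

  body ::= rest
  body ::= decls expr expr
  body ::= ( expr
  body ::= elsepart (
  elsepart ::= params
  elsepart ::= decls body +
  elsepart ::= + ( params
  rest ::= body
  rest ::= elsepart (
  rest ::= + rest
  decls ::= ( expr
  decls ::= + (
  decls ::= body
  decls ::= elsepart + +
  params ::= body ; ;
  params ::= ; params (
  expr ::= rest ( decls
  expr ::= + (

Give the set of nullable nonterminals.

No nonterminal has an empty production or an RHS whose symbols are all nullable.

{ } (none)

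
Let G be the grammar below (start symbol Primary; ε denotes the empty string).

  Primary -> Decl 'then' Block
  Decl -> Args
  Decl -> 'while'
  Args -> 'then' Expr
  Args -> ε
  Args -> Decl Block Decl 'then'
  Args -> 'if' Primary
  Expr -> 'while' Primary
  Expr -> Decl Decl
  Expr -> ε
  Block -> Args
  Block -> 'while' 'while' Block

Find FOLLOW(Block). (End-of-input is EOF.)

{ EOF, 'if', 'then', 'while' }

In Primary -> Decl 'then' Block: Block is at the end, add FOLLOW(Primary) = { EOF, 'if', 'then', 'while' }.
In Args -> Decl Block Decl 'then': add FIRST(Decl 'then') = { 'if', 'then', 'while' }.
In Block -> 'while' 'while' Block: Block is at the end, add FOLLOW(Block) = { EOF, 'if', 'then', 'while' }.
Union: FOLLOW(Block) = { EOF, 'if', 'then', 'while' }.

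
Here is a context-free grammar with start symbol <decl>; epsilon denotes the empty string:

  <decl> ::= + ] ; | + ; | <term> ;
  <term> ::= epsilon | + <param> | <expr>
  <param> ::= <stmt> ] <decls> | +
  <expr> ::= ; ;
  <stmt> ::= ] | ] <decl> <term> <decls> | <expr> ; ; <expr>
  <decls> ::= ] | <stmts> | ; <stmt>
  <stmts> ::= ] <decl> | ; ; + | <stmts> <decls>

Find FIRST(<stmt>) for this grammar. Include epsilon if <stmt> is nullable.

<stmt> ::= ] contributes {]}.
<stmt> ::= ] <decl> <term> <decls> contributes {]}.
From <stmt> ::= <expr> ; ; <expr>: add FIRST(<expr>) = { ; }.
Union: FIRST(<stmt>) = { ;, ] }.

{ ;, ] }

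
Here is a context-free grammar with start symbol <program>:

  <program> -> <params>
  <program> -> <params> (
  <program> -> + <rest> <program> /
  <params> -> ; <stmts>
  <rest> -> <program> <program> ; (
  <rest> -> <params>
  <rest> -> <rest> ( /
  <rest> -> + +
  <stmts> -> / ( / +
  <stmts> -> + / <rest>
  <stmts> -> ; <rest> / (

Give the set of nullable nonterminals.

No nonterminal has an empty production or an RHS whose symbols are all nullable.

{ } (none)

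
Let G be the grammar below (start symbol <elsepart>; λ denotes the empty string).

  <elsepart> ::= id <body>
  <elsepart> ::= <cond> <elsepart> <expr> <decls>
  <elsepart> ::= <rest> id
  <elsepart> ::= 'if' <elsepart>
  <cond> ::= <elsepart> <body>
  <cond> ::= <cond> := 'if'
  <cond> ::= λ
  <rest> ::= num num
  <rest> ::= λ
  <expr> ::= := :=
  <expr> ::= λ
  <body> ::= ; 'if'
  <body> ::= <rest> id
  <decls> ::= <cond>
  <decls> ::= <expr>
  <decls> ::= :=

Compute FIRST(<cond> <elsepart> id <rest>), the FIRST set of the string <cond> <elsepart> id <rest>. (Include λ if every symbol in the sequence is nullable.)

{ 'if', :=, id, num }

Add FIRST(<cond>)\{λ} = { 'if', :=, id, num }; <cond> is nullable, continue.
Add FIRST(<elsepart>) = { 'if', :=, id, num }; <elsepart> is not nullable, stop.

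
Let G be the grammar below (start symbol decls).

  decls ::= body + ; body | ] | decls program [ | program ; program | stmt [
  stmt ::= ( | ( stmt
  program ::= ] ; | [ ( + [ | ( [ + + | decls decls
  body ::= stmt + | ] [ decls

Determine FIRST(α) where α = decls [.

{ (, [, ] }

Add FIRST(decls) = { (, [, ] }; decls is not nullable, stop.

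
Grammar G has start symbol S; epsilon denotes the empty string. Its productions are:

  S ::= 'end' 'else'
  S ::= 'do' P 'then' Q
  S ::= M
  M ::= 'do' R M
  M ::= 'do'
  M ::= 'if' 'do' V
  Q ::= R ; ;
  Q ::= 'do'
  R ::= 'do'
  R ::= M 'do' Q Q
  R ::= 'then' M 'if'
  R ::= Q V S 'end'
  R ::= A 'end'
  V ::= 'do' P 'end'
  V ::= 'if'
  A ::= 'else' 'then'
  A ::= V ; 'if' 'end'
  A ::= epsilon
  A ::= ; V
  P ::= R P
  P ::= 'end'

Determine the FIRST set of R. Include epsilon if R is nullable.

{ 'do', 'else', 'end', 'if', 'then', ; }

R ::= 'do' contributes {'do'}.
From R ::= M 'do' Q Q: add FIRST(M) = { 'do', 'if' }.
R ::= 'then' M 'if' contributes {'then'}.
From R ::= Q V S 'end': add FIRST(Q) = { 'do', 'else', 'end', 'if', 'then', ; }.
From R ::= A 'end': A nullable, take FIRST(A) ∪ {'end'} = { 'do', 'else', 'end', 'if', ; }.
Union: FIRST(R) = { 'do', 'else', 'end', 'if', 'then', ; }.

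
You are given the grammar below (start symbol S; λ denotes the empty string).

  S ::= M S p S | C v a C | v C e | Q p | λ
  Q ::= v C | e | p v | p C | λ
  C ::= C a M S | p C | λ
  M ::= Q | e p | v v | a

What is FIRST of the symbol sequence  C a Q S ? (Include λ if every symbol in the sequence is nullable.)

{ a, p }

Add FIRST(C)\{λ} = { a, p }; C is nullable, continue.
a is a terminal; add {a} and stop.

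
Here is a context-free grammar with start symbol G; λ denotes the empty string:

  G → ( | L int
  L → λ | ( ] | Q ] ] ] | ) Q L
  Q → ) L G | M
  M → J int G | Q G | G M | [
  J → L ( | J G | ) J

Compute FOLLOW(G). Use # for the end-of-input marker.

G is the start symbol, so # ∈ FOLLOW(G).
In Q → ) L G: G is at the end, add FOLLOW(Q) = { (, ), [, ], int }.
In M → J int G: G is at the end, add FOLLOW(M) = { (, ), [, ], int }.
In M → Q G: G is at the end, add FOLLOW(M) = { (, ), [, ], int }.
In M → G M: add FIRST(M) = { (, ), [, int }.
In J → J G: G is at the end, add FOLLOW(J) = { (, ), [, int }.
Union: FOLLOW(G) = { #, (, ), [, ], int }.

{ #, (, ), [, ], int }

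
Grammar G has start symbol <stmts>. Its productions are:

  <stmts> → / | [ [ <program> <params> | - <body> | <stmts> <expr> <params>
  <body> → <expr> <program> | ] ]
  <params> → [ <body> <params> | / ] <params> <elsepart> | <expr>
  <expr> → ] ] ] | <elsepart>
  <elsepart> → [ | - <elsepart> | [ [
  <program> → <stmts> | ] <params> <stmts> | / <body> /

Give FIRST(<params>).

{ -, /, [, ] }

<params> → [ <body> <params> contributes {[}.
<params> → / ] <params> <elsepart> contributes {/}.
From <params> → <expr>: add FIRST(<expr>) = { -, [, ] }.
Union: FIRST(<params>) = { -, /, [, ] }.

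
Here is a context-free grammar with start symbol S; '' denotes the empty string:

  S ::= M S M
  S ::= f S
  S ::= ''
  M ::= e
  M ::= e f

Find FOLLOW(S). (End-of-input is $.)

S is the start symbol, so $ ∈ FOLLOW(S).
In S ::= M S M: add FIRST(M) = { e }.
In S ::= f S: S is at the end, add FOLLOW(S) = { $, e }.
Union: FOLLOW(S) = { $, e }.

{ $, e }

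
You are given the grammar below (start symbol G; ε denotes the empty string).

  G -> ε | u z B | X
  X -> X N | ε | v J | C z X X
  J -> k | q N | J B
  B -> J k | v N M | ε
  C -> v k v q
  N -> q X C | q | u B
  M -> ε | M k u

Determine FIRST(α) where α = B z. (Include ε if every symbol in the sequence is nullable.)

Add FIRST(B)\{ε} = { k, q, v }; B is nullable, continue.
z is a terminal; add {z} and stop.

{ k, q, v, z }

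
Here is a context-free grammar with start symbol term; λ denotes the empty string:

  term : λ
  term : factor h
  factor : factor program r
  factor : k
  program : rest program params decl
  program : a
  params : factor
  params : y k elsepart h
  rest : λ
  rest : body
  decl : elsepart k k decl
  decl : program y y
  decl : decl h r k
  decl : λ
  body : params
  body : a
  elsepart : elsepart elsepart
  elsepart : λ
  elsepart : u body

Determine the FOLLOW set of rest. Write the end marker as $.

In program : rest program params decl: add FIRST(program params decl) = { a, k, y }.
Union: FOLLOW(rest) = { a, k, y }.

{ a, k, y }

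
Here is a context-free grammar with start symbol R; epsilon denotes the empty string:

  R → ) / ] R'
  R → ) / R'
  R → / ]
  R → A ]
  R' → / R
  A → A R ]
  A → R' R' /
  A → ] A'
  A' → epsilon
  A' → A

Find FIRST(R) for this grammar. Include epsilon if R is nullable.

R → ) / ] R' contributes {)}.
R → ) / R' contributes {)}.
R → / ] contributes {/}.
From R → A ]: add FIRST(A) = { /, ] }.
Union: FIRST(R) = { ), /, ] }.

{ ), /, ] }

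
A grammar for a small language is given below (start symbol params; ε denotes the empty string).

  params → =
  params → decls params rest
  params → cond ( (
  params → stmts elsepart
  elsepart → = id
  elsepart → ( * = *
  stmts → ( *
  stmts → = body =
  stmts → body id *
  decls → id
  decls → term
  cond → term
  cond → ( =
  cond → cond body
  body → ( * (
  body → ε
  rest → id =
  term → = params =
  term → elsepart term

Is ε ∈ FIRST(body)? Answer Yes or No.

body has an ε-production, so body ⇒ ε.

Yes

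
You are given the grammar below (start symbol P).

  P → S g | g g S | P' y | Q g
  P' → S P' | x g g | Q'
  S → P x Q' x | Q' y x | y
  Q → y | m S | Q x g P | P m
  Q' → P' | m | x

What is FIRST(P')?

{ g, m, x, y }

From P' → S P': add FIRST(S) = { g, m, x, y }.
P' → x g g contributes {x}.
From P' → Q': add FIRST(Q') = { g, m, x, y }.
Union: FIRST(P') = { g, m, x, y }.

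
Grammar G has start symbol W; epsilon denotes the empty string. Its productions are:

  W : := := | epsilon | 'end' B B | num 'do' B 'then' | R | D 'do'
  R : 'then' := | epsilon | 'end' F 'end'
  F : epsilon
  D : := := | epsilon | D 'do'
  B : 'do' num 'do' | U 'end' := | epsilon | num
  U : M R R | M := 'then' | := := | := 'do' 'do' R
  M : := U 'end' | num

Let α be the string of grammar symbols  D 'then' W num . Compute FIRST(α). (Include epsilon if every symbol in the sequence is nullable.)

{ 'do', 'then', := }

Add FIRST(D)\{epsilon} = { 'do', := }; D is nullable, continue.
'then' is a terminal; add {'then'} and stop.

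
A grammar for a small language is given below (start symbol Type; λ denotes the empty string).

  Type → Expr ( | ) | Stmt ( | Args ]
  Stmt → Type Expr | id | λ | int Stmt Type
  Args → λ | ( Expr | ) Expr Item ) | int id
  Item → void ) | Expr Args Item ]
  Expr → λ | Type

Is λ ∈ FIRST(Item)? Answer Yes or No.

Nullable nonterminals: Args, Expr, Stmt.
No production of Item has an RHS whose symbols are all nullable, so Item is not nullable.

No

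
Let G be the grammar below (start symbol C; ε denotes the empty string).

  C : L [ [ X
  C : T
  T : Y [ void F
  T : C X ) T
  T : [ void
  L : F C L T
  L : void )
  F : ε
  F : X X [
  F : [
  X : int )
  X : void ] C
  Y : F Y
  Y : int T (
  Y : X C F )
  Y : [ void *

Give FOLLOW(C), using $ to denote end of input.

C is the start symbol, so $ ∈ FOLLOW(C).
In T : C X ) T: add FIRST(X ) T) = { int, void }.
In L : F C L T: add FIRST(L T) = { [, int, void }.
In X : void ] C: C is at the end, add FOLLOW(X) = { $, ), [, int, void }.
In Y : X C F ): add FIRST(F )) = { ), [, int, void }.
Union: FOLLOW(C) = { $, ), [, int, void }.

{ $, ), [, int, void }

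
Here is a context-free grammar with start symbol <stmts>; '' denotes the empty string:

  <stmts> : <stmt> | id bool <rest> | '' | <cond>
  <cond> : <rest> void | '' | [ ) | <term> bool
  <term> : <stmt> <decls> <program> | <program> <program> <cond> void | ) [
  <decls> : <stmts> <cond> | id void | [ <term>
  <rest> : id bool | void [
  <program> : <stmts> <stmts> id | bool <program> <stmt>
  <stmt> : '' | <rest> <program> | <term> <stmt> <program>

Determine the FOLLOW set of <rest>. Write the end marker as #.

{ #, ), [, bool, id, void }

In <stmts> : id bool <rest>: <rest> is at the end, add FOLLOW(<stmts>) = { #, ), [, bool, id, void }.
In <cond> : <rest> void: add FIRST(void) = { void }.
In <stmt> : <rest> <program>: add FIRST(<program>) = { ), [, bool, id, void }.
Union: FOLLOW(<rest>) = { #, ), [, bool, id, void }.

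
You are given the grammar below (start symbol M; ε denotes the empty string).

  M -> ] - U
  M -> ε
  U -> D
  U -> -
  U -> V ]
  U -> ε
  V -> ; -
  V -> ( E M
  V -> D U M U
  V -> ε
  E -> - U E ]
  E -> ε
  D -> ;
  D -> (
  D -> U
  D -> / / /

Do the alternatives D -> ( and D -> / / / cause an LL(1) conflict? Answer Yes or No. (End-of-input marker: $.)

FIRST(() = { ( } and FIRST(/ / /) = { / }.
The FIRST sets are disjoint and neither alternative is nullable — no conflict.

No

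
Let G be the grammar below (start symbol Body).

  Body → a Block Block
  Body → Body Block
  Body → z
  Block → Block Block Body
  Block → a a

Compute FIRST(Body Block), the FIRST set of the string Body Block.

{ a, z }

Add FIRST(Body) = { a, z }; Body is not nullable, stop.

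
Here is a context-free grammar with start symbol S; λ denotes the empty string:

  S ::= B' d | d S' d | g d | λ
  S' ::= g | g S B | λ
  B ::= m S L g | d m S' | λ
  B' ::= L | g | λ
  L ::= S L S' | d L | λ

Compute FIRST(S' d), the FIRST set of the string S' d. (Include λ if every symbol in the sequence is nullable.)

{ d, g }

Add FIRST(S')\{λ} = { g }; S' is nullable, continue.
d is a terminal; add {d} and stop.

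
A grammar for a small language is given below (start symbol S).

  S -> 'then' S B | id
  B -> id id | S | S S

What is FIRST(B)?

B -> id id contributes {id}.
From B -> S: add FIRST(S) = { 'then', id }.
From B -> S S: add FIRST(S) = { 'then', id }.
Union: FIRST(B) = { 'then', id }.

{ 'then', id }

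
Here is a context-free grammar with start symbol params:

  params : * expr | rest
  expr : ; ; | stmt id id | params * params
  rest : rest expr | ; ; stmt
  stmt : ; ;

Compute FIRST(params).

{ *, ; }

params : * expr contributes {*}.
From params : rest: add FIRST(rest) = { ; }.
Union: FIRST(params) = { *, ; }.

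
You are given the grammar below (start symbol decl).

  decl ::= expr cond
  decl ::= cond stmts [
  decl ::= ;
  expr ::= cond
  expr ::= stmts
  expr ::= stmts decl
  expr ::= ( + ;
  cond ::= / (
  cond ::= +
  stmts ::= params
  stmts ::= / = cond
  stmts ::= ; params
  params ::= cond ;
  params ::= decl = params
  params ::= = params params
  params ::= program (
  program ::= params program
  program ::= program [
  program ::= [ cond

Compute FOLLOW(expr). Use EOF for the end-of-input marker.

In decl ::= expr cond: add FIRST(cond) = { +, / }.
Union: FOLLOW(expr) = { +, / }.

{ +, / }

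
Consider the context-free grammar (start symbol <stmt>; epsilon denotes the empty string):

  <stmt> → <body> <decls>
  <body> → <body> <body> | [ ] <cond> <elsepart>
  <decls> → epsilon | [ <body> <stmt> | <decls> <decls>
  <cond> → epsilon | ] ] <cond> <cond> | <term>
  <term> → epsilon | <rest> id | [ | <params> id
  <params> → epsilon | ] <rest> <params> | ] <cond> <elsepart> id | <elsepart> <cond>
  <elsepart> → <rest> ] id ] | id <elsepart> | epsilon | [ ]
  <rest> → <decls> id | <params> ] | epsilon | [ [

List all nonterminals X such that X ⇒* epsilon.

{ <cond>, <decls>, <elsepart>, <params>, <rest>, <term> }

Directly nullable (have an epsilon-production): <decls>, <cond>, <term>, <params>, <elsepart>, <rest>.
No other nonterminal has a production whose RHS symbols are all nullable.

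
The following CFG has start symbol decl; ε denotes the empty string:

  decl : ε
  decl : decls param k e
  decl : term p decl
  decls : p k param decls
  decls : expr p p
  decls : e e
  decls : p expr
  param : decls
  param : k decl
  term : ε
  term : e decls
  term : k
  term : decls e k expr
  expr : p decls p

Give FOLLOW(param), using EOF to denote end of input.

{ e, k, p }

In decl : decls param k e: add FIRST(k e) = { k }.
In decls : p k param decls: add FIRST(decls) = { e, p }.
Union: FOLLOW(param) = { e, k, p }.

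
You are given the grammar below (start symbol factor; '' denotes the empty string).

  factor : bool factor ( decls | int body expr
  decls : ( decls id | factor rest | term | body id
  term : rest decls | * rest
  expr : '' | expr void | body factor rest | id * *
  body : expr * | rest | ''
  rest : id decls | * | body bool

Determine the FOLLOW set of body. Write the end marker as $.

In factor : int body expr: add FIRST(expr)\{''} = { *, bool, id, int, void }.
  Since expr is nullable, also add FOLLOW(factor) = { $, (, *, bool, id, int, void }.
In decls : body id: add FIRST(id) = { id }.
In expr : body factor rest: add FIRST(factor rest) = { bool, int }.
In rest : body bool: add FIRST(bool) = { bool }.
Union: FOLLOW(body) = { $, (, *, bool, id, int, void }.

{ $, (, *, bool, id, int, void }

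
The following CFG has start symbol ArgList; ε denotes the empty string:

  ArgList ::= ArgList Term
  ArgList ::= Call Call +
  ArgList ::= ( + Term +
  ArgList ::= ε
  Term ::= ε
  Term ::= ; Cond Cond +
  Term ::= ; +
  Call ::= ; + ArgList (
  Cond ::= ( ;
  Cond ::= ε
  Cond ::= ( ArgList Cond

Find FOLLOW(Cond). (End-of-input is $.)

In Term ::= ; Cond Cond +: add FIRST(Cond +) = { (, + }.
In Term ::= ; Cond Cond +: add FIRST(+) = { + }.
In Cond ::= ( ArgList Cond: Cond is at the end, add FOLLOW(Cond) = { (, + }.
Union: FOLLOW(Cond) = { (, + }.

{ (, + }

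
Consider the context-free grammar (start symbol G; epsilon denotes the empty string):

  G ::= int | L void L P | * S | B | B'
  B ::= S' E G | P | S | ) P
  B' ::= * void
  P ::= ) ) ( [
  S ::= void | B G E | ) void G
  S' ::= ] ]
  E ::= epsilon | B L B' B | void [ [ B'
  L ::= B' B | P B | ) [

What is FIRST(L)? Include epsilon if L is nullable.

{ ), * }

From L ::= B' B: add FIRST(B') = { * }.
From L ::= P B: add FIRST(P) = { ) }.
L ::= ) [ contributes {)}.
Union: FIRST(L) = { ), * }.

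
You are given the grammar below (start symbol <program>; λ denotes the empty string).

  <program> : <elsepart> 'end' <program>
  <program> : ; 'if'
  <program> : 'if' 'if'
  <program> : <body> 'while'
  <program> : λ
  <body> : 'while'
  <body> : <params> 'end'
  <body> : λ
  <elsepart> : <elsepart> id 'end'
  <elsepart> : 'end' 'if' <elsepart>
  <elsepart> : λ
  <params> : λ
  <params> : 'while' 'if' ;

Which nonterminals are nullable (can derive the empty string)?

Directly nullable (have an λ-production): <program>, <body>, <elsepart>, <params>.

{ <body>, <elsepart>, <params>, <program> }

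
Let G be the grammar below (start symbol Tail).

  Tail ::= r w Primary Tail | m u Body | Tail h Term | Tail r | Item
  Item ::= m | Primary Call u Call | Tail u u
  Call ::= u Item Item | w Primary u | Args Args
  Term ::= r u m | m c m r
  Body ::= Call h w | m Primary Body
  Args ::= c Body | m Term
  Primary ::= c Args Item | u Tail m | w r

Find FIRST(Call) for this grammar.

{ c, m, u, w }

Call ::= u Item Item contributes {u}.
Call ::= w Primary u contributes {w}.
From Call ::= Args Args: add FIRST(Args) = { c, m }.
Union: FIRST(Call) = { c, m, u, w }.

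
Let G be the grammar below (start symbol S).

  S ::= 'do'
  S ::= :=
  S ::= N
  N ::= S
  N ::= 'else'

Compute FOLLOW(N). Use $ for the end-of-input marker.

{ $ }

In S ::= N: N is at the end, add FOLLOW(S) = { $ }.
Union: FOLLOW(N) = { $ }.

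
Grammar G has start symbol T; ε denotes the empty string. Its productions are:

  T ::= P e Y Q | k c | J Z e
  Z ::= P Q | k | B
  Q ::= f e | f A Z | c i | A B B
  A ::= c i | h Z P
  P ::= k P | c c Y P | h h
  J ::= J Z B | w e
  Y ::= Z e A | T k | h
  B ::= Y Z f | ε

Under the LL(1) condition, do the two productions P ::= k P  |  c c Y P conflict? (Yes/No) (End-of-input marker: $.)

FIRST(k P) = { k } and FIRST(c c Y P) = { c }.
The FIRST sets are disjoint and neither alternative is nullable — no conflict.

No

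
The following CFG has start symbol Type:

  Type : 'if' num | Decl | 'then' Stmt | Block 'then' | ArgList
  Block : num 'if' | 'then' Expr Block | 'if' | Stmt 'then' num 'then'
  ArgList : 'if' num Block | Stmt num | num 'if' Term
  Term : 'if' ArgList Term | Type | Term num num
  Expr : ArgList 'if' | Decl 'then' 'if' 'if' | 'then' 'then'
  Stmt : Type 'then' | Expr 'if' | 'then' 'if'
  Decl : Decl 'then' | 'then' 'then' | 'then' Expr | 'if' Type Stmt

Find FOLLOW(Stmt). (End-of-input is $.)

{ $, 'if', 'then', num }

In Type : 'then' Stmt: Stmt is at the end, add FOLLOW(Type) = { $, 'if', 'then', num }.
In Block : Stmt 'then' num 'then': add FIRST('then' num 'then') = { 'then' }.
In ArgList : Stmt num: add FIRST(num) = { num }.
In Decl : 'if' Type Stmt: Stmt is at the end, add FOLLOW(Decl) = { $, 'if', 'then', num }.
Union: FOLLOW(Stmt) = { $, 'if', 'then', num }.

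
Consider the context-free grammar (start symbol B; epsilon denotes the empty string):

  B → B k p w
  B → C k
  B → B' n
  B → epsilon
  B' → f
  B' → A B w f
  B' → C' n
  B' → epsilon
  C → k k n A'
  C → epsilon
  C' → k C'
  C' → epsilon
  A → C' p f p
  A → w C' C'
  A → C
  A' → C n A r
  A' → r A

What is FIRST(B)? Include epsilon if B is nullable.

From B → B k p w: B nullable, take FIRST(B) ∪ {k} = { f, k, n, p, w }.
From B → C k: C nullable, take FIRST(C) ∪ {k} = { k }.
From B → B' n: B' nullable, take FIRST(B') ∪ {n} = { f, k, n, p, w }.
B → epsilon contributes epsilon.
Union: FIRST(B) = { f, k, n, p, w, epsilon }.

{ f, k, n, p, w, epsilon }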